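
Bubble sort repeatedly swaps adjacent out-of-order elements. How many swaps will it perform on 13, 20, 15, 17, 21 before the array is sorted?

Each adjacent swap fixes exactly one inversion, so the minimum swap count equals the number of inversions.
Count inversions — for each element, later elements that are smaller:
13: none → 0
20: 15, 17 → 2
15: none → 0
17: none → 0
21: none → 0
Total inversions: 0 + 2 + 0 + 0 + 0 = 2

2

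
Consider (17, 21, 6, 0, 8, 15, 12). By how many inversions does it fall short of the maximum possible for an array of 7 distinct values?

9

Maximum inversions for 7 distinct elements is C(7, 2) = 7·6/2 = 21.
Current inversions — for each element, count later smaller elements:
17: 5
21: 5
6: 1
0: 0
8: 0
15: 1
12: 0
Current total: 5 + 5 + 1 + 0 + 0 + 1 + 0 = 12
Shortfall: 21 − 12 = 9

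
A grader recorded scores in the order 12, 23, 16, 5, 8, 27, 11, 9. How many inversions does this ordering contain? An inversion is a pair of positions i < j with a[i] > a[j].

16

For each element, count later entries that are smaller:
12 → 5, 8, 11, 9 → 4
23 → 16, 5, 8, 11, 9 → 5
16 → 5, 8, 11, 9 → 4
5 → none → 0
8 → none → 0
27 → 11, 9 → 2
11 → 9 → 1
9 → none → 0
Sum: 4 + 5 + 4 + 0 + 0 + 2 + 1 + 0 = 16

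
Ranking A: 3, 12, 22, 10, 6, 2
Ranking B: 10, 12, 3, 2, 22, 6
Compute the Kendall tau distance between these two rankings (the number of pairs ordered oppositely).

6

Assign each item its position (1..6) in the first ordering, then rewrite the second ordering as that position sequence:
positions: 3→1, 12→2, 22→3, 10→4, 6→5, 2→6
second ordering as positions: [4, 2, 1, 6, 3, 5]
Discordant pairs = inversions in this position sequence.
4: 2, 1, 3 → 3
2: 1 → 1
1: 0
6: 3, 5 → 2
3: 0
5: 0
Total: 3 + 1 + 0 + 2 + 0 + 0 = 6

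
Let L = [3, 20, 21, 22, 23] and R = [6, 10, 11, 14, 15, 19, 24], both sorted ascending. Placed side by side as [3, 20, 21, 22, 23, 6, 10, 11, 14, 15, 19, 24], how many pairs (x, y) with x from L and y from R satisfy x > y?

Count, for every r in R, how many entries of L exceed r:
r = 6: 20, 21, 22, 23 → 4
r = 10: 20, 21, 22, 23 → 4
r = 11: 20, 21, 22, 23 → 4
r = 14: 20, 21, 22, 23 → 4
r = 15: 20, 21, 22, 23 → 4
r = 19: 20, 21, 22, 23 → 4
r = 24: none → 0
Cross-inversions: 4 + 4 + 4 + 4 + 4 + 4 + 0 = 24

24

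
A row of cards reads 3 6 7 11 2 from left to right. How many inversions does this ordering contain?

4 inversions

Out-of-order index pairs (1-indexed):
(1,5): 3 > 2
(2,5): 6 > 2
(3,5): 7 > 2
(4,5): 11 > 2
That's 4 pairs.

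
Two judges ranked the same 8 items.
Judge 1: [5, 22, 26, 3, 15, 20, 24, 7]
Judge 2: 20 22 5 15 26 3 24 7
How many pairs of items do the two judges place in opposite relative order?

Assign each item its position (1..8) in the first ordering, then rewrite the second ordering as that position sequence:
positions: 5→1, 22→2, 26→3, 3→4, 15→5, 20→6, 24→7, 7→8
second ordering as positions: [6, 2, 1, 5, 3, 4, 7, 8]
Discordant pairs = inversions in this position sequence.
6: 2, 1, 5, 3, 4 → 5
2: 1 → 1
1: 0
5: 3, 4 → 2
3: 0
4: 0
7: 0
8: 0
Total: 5 + 1 + 0 + 2 + 0 + 0 + 0 + 0 = 8

8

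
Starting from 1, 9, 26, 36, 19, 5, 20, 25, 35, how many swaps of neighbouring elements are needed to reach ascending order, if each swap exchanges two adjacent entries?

11

The minimum number of adjacent swaps to sort an array equals its inversion count, since every such swap removes exactly one inversion.
Count inversions — for each element, later elements that are smaller:
1: none → 0
9: 5 → 1
26: 19, 5, 20, 25 → 4
36: 19, 5, 20, 25, 35 → 5
19: 5 → 1
5: none → 0
20: none → 0
25: none → 0
35: none → 0
Total inversions: 0 + 1 + 4 + 5 + 1 + 0 + 0 + 0 + 0 = 11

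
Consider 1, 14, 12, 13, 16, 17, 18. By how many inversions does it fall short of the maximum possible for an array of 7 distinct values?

Maximum inversions for 7 distinct elements is C(7, 2) = 7·6/2 = 21.
Current inversions — for each element, count later smaller elements:
1: 0
14: 2
12: 0
13: 0
16: 0
17: 0
18: 0
Current total: 0 + 2 + 0 + 0 + 0 + 0 + 0 = 2
Shortfall: 21 − 2 = 19

19 inversions short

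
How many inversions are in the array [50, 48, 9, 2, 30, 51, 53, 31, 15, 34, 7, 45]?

For each element, count later entries that are smaller:
50: 9
48: 8
9: 2
2: 0
30: 2
51: 5
53: 5
31: 2
15: 1
34: 1
7: 0
45: 0
Sum: 9 + 8 + 2 + 0 + 2 + 5 + 5 + 2 + 1 + 1 + 0 + 0 = 35

35 inversions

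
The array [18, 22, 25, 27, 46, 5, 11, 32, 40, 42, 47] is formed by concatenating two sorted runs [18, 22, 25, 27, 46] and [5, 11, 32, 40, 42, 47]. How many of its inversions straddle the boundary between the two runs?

Count, for every r in R, how many entries of L exceed r:
r = 5: 18, 22, 25, 27, 46 → 5
r = 11: 18, 22, 25, 27, 46 → 5
r = 32: 46 → 1
r = 40: 46 → 1
r = 42: 46 → 1
r = 47: none → 0
Cross-inversions: 5 + 5 + 1 + 1 + 1 + 0 = 13

There are 13 split inversions.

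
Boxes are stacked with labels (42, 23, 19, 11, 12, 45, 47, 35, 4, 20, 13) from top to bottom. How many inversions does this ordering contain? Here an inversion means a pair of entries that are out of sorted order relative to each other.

Sweep left to right; for each value list the smaller values that follow it:
42 → 23, 19, 11, 12, 35, 4, 20, 13 → 8
23 → 19, 11, 12, 4, 20, 13 → 6
19 → 11, 12, 4, 13 → 4
11 → 4 → 1
12 → 4 → 1
45 → 35, 4, 20, 13 → 4
47 → 35, 4, 20, 13 → 4
35 → 4, 20, 13 → 3
4 → none → 0
20 → 13 → 1
13 → none → 0
Sum: 8 + 6 + 4 + 1 + 1 + 4 + 4 + 3 + 0 + 1 + 0 = 32

32 inversions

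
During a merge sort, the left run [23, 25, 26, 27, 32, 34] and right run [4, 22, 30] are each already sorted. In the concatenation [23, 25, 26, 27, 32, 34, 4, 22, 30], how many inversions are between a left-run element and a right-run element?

Count, for every r in R, how many entries of L exceed r:
r = 4: 23, 25, 26, 27, 32, 34 → 6
r = 22: 23, 25, 26, 27, 32, 34 → 6
r = 30: 32, 34 → 2
Cross-inversions: 6 + 6 + 2 = 14

14 split inversions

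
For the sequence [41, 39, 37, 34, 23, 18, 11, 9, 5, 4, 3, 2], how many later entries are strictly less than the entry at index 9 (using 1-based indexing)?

The element at index 9 is 5.
Elements after it: 4, 3, 2
Those smaller than 5: 4, 3, 2

3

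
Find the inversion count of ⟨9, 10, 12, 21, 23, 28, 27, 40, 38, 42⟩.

2

For each element, count later entries that are smaller:
9 → none → 0
10 → none → 0
12 → none → 0
21 → none → 0
23 → none → 0
28 → 27 → 1
27 → none → 0
40 → 38 → 1
38 → none → 0
42 → none → 0
Sum: 0 + 0 + 0 + 0 + 0 + 1 + 0 + 1 + 0 + 0 = 2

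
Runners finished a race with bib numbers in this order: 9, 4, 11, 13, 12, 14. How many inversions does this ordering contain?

There are 2 inversions.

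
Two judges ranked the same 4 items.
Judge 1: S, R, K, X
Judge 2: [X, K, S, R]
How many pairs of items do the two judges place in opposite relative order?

Assign each item its position (1..4) in the first ordering, then rewrite the second ordering as that position sequence:
positions: S→1, R→2, K→3, X→4
second ordering as positions: [4, 3, 1, 2]
Discordant pairs = inversions in this position sequence.
4: 3, 1, 2 → 3
3: 1, 2 → 2
1: 0
2: 0
Total: 3 + 2 + 0 + 0 = 5

Discordant pairs: 5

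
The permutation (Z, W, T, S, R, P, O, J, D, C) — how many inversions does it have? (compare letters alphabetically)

45

Count, for each position, how many later elements it exceeds:
Z: 9
W: 8
T: 7
S: 6
R: 5
P: 4
O: 3
J: 2
D: 1
C: 0
Sum: 9 + 8 + 7 + 6 + 5 + 4 + 3 + 2 + 1 + 0 = 45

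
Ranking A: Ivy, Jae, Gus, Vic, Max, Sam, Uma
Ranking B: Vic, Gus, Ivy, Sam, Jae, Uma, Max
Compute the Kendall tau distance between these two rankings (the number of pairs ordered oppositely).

Assign each item its position (1..7) in the first ordering, then rewrite the second ordering as that position sequence:
positions: Ivy→1, Jae→2, Gus→3, Vic→4, Max→5, Sam→6, Uma→7
second ordering as positions: [4, 3, 1, 6, 2, 7, 5]
Discordant pairs = inversions in this position sequence.
4: 3, 1, 2 → 3
3: 1, 2 → 2
1: 0
6: 2, 5 → 2
2: 0
7: 5 → 1
5: 0
Total: 3 + 2 + 0 + 2 + 0 + 1 + 0 = 8

8 discordant pairs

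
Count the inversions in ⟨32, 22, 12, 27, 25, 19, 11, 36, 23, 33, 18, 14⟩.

38

For each element, count later entries that are smaller:
32: 9
22: 5
12: 1
27: 6
25: 5
19: 3
11: 0
36: 4
23: 2
33: 2
18: 1
14: 0
Sum: 9 + 5 + 1 + 6 + 5 + 3 + 0 + 4 + 2 + 2 + 1 + 0 = 38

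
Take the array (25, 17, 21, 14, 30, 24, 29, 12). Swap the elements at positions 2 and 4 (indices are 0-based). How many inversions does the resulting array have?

Positions 2 and 4 hold 21 and 30; after swapping, the array is [25, 17, 30, 14, 21, 24, 29, 12].
Count, for each position, how many later elements it exceeds:
25 → 17, 14, 21, 24, 12 → 5
17 → 14, 12 → 2
30 → 14, 21, 24, 29, 12 → 5
14 → 12 → 1
21 → 12 → 1
24 → 12 → 1
29 → 12 → 1
12 → none → 0
Sum: 5 + 2 + 5 + 1 + 1 + 1 + 1 + 0 = 16

16 inversions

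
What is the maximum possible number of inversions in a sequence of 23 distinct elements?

253

The maximum occurs when the array is in strictly decreasing order: every one of the C(23, 2) pairs is inverted.
C(23, 2) = 23·22/2 = 253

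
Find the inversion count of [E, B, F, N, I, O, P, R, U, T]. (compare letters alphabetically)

3

For each element, count later entries that are smaller:
E → B → 1
B → none → 0
F → none → 0
N → I → 1
I → none → 0
O → none → 0
P → none → 0
R → none → 0
U → T → 1
T → none → 0
Sum: 1 + 0 + 0 + 1 + 0 + 0 + 0 + 0 + 1 + 0 = 3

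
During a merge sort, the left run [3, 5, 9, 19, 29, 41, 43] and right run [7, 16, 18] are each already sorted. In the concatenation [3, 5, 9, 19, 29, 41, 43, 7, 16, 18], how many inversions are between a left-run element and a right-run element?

13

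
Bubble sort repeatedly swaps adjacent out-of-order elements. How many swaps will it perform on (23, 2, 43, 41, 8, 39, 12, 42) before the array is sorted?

12

Each adjacent swap fixes exactly one inversion, so the minimum swap count equals the number of inversions.
Count inversions — for each element, later elements that are smaller:
23: 2, 8, 12 → 3
2: none → 0
43: 41, 8, 39, 12, 42 → 5
41: 8, 39, 12 → 3
8: none → 0
39: 12 → 1
12: none → 0
42: none → 0
Total inversions: 3 + 0 + 5 + 3 + 0 + 1 + 0 + 0 = 12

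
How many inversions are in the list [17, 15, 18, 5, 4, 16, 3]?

16

Count, for each position, how many later elements it exceeds:
17: 5
15: 3
18: 4
5: 2
4: 1
16: 1
3: 0
Sum: 5 + 3 + 4 + 2 + 1 + 1 + 0 = 16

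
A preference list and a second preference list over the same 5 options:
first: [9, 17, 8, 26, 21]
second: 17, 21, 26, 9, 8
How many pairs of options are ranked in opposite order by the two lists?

6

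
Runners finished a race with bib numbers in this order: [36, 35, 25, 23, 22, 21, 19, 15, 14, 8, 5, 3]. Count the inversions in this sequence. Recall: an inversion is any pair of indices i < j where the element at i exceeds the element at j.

66

Sweep left to right; for each value list the smaller values that follow it:
36 → 35, 25, 23, 22, 21, 19, 15, 14, 8, 5, 3 → 11
35 → 25, 23, 22, 21, 19, 15, 14, 8, 5, 3 → 10
25 → 23, 22, 21, 19, 15, 14, 8, 5, 3 → 9
23 → 22, 21, 19, 15, 14, 8, 5, 3 → 8
22 → 21, 19, 15, 14, 8, 5, 3 → 7
21 → 19, 15, 14, 8, 5, 3 → 6
19 → 15, 14, 8, 5, 3 → 5
15 → 14, 8, 5, 3 → 4
14 → 8, 5, 3 → 3
8 → 5, 3 → 2
5 → 3 → 1
3 → none → 0
Sum: 11 + 10 + 9 + 8 + 7 + 6 + 5 + 4 + 3 + 2 + 1 + 0 = 66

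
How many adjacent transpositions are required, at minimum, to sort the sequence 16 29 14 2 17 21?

Swaps: 7

Minimum adjacent swaps = number of inversions (each swap of adjacent out-of-order elements removes one inversion and no swap can remove more).
Count inversions — for each element, later elements that are smaller:
16: 14, 2 → 2
29: 14, 2, 17, 21 → 4
14: 2 → 1
2: none → 0
17: none → 0
21: none → 0
Total inversions: 2 + 4 + 1 + 0 + 0 + 0 = 7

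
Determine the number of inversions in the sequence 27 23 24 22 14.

9 out-of-order pairs

Element-by-element contributions:
27 → 23, 24, 22, 14 → 4
23 → 22, 14 → 2
24 → 22, 14 → 2
22 → 14 → 1
14 → none → 0
Sum: 4 + 2 + 2 + 1 + 0 = 9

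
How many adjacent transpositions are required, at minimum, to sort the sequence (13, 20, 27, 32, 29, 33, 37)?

1 adjacent swap

Minimum adjacent swaps = number of inversions (each swap of adjacent out-of-order elements removes one inversion and no swap can remove more).
Count inversions — for each element, later elements that are smaller:
13: none → 0
20: none → 0
27: none → 0
32: 29 → 1
29: none → 0
33: none → 0
37: none → 0
Total inversions: 0 + 0 + 0 + 1 + 0 + 0 + 0 = 1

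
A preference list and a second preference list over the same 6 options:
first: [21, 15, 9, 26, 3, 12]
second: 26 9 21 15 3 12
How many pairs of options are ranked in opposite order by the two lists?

Assign each item its position (1..6) in the first ordering, then rewrite the second ordering as that position sequence:
positions: 21→1, 15→2, 9→3, 26→4, 3→5, 12→6
second ordering as positions: [4, 3, 1, 2, 5, 6]
Discordant pairs = inversions in this position sequence.
4: 3, 1, 2 → 3
3: 1, 2 → 2
1: 0
2: 0
5: 0
6: 0
Total: 3 + 2 + 0 + 0 + 0 + 0 = 5

5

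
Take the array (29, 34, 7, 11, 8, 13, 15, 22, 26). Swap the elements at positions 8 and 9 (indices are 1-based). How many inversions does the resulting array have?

Positions 8 and 9 hold 22 and 26; after swapping, the array is [29, 34, 7, 11, 8, 13, 15, 26, 22].
Sweep left to right; for each value list the smaller values that follow it:
29: 7
34: 7
7: 0
11: 1
8: 0
13: 0
15: 0
26: 1
22: 0
Sum: 7 + 7 + 0 + 1 + 0 + 0 + 0 + 1 + 0 = 16

16 inversions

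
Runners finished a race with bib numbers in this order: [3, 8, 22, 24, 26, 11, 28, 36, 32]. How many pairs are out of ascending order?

4

For each element, count later entries that are smaller:
3: 0
8: 0
22: 1
24: 1
26: 1
11: 0
28: 0
36: 1
32: 0
Sum: 0 + 0 + 1 + 1 + 1 + 0 + 0 + 1 + 0 = 4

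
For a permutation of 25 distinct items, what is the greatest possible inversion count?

A reversed (strictly descending) arrangement makes every pair an inversion, giving C(25, 2) inversions.
C(25, 2) = 25·24/2 = 300

300 inversions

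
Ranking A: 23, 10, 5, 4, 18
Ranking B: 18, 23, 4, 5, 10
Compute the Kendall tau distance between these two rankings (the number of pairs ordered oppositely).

7 discordant pairs

Assign each item its position (1..5) in the first ordering, then rewrite the second ordering as that position sequence:
positions: 23→1, 10→2, 5→3, 4→4, 18→5
second ordering as positions: [5, 1, 4, 3, 2]
Discordant pairs = inversions in this position sequence.
5: 1, 4, 3, 2 → 4
1: 0
4: 3, 2 → 2
3: 2 → 1
2: 0
Total: 4 + 0 + 2 + 1 + 0 = 7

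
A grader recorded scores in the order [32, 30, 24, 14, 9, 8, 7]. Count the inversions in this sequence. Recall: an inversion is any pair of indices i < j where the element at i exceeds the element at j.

Element-by-element contributions:
32 → 30, 24, 14, 9, 8, 7 → 6
30 → 24, 14, 9, 8, 7 → 5
24 → 14, 9, 8, 7 → 4
14 → 9, 8, 7 → 3
9 → 8, 7 → 2
8 → 7 → 1
7 → none → 0
Sum: 6 + 5 + 4 + 3 + 2 + 1 + 0 = 21

21 out-of-order pairs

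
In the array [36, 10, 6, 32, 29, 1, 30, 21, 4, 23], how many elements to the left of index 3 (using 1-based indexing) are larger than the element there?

2 such elements

The element at index 3 is 6.
Elements before it: 36, 10
Those larger than 6: 36, 10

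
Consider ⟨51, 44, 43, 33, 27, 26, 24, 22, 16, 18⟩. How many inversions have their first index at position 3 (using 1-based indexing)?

7 such elements

The element at index 3 is 43.
Elements after it: 33, 27, 26, 24, 22, 16, 18
Those smaller than 43: 33, 27, 26, 24, 22, 16, 18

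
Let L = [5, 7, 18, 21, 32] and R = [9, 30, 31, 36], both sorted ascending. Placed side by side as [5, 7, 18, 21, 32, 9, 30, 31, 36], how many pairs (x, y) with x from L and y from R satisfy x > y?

Cross-inversions: 5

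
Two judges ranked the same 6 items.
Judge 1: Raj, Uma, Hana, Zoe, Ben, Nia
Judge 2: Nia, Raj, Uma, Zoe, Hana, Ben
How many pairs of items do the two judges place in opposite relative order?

6 discordant pairs

Assign each item its position (1..6) in the first ordering, then rewrite the second ordering as that position sequence:
positions: Raj→1, Uma→2, Hana→3, Zoe→4, Ben→5, Nia→6
second ordering as positions: [6, 1, 2, 4, 3, 5]
Discordant pairs = inversions in this position sequence.
6: 1, 2, 4, 3, 5 → 5
1: 0
2: 0
4: 3 → 1
3: 0
5: 0
Total: 5 + 0 + 0 + 1 + 0 + 0 = 6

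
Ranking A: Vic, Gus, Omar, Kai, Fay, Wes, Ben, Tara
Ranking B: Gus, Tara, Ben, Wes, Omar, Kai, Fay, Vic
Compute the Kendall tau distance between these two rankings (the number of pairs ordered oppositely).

Assign each item its position (1..8) in the first ordering, then rewrite the second ordering as that position sequence:
positions: Vic→1, Gus→2, Omar→3, Kai→4, Fay→5, Wes→6, Ben→7, Tara→8
second ordering as positions: [2, 8, 7, 6, 3, 4, 5, 1]
Discordant pairs = inversions in this position sequence.
2: 1 → 1
8: 7, 6, 3, 4, 5, 1 → 6
7: 6, 3, 4, 5, 1 → 5
6: 3, 4, 5, 1 → 4
3: 1 → 1
4: 1 → 1
5: 1 → 1
1: 0
Total: 1 + 6 + 5 + 4 + 1 + 1 + 1 + 0 = 19

19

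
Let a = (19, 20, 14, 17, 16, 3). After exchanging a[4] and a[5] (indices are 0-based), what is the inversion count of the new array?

11

Positions 4 and 5 hold 16 and 3; after swapping, the array is [19, 20, 14, 17, 3, 16].
Element-by-element contributions:
19: 4
20: 4
14: 1
17: 2
3: 0
16: 0
Sum: 4 + 4 + 1 + 2 + 0 + 0 = 11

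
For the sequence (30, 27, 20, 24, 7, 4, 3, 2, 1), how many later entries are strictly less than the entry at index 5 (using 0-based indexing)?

3

The element at index 5 is 4.
Elements after it: 3, 2, 1
Those smaller than 4: 3, 2, 1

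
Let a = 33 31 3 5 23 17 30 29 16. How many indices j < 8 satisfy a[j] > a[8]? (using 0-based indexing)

The element at index 8 is 16.
Elements before it: 33, 31, 3, 5, 23, 17, 30, 29
Those larger than 16: 33, 31, 23, 17, 30, 29

6 such elements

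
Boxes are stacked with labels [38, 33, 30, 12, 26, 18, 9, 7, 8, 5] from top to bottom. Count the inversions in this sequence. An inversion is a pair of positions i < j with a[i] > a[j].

42 inversions

For each element, count later entries that are smaller:
38 → 33, 30, 12, 26, 18, 9, 7, 8, 5 → 9
33 → 30, 12, 26, 18, 9, 7, 8, 5 → 8
30 → 12, 26, 18, 9, 7, 8, 5 → 7
12 → 9, 7, 8, 5 → 4
26 → 18, 9, 7, 8, 5 → 5
18 → 9, 7, 8, 5 → 4
9 → 7, 8, 5 → 3
7 → 5 → 1
8 → 5 → 1
5 → none → 0
Sum: 9 + 8 + 7 + 4 + 5 + 4 + 3 + 1 + 1 + 0 = 42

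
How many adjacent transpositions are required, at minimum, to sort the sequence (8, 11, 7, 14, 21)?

Each adjacent swap fixes exactly one inversion, so the minimum swap count equals the number of inversions.
Count inversions — for each element, later elements that are smaller:
8: 7 → 1
11: 7 → 1
7: none → 0
14: none → 0
21: none → 0
Total inversions: 1 + 1 + 0 + 0 + 0 = 2

Swaps: 2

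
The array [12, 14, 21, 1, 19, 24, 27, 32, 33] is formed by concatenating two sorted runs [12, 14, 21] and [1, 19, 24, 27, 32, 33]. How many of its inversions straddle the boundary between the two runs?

For each element r of the right run, count left-run elements greater than r:
r = 1: 12, 14, 21 → 3
r = 19: 21 → 1
r = 24: none → 0
r = 27: none → 0
r = 32: none → 0
r = 33: none → 0
Cross-inversions: 3 + 1 + 0 + 0 + 0 + 0 = 4

4 cross-inversions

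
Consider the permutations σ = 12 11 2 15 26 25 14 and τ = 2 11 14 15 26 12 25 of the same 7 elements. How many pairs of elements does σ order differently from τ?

Assign each item its position (1..7) in the first ordering, then rewrite the second ordering as that position sequence:
positions: 12→1, 11→2, 2→3, 15→4, 26→5, 25→6, 14→7
second ordering as positions: [3, 2, 7, 4, 5, 1, 6]
Discordant pairs = inversions in this position sequence.
3: 2, 1 → 2
2: 1 → 1
7: 4, 5, 1, 6 → 4
4: 1 → 1
5: 1 → 1
1: 0
6: 0
Total: 2 + 1 + 4 + 1 + 1 + 0 + 0 = 9

Discordant pairs: 9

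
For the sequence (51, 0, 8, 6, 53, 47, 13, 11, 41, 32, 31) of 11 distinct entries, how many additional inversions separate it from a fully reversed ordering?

30 inversions short

Maximum inversions for 11 distinct elements is C(11, 2) = 11·10/2 = 55.
Current inversions — for each element, count later smaller elements:
51: 9
0: 0
8: 1
6: 0
53: 6
47: 5
13: 1
11: 0
41: 2
32: 1
31: 0
Current total: 9 + 0 + 1 + 0 + 6 + 5 + 1 + 0 + 2 + 1 + 0 = 25
Shortfall: 55 − 25 = 30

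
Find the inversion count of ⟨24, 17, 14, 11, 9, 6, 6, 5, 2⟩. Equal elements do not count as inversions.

For each element, count later entries that are smaller:
24 → 17, 14, 11, 9, 6, 6, 5, 2 → 8
17 → 14, 11, 9, 6, 6, 5, 2 → 7
14 → 11, 9, 6, 6, 5, 2 → 6
11 → 9, 6, 6, 5, 2 → 5
9 → 6, 6, 5, 2 → 4
6 → 5, 2 → 2
6 → 5, 2 → 2
5 → 2 → 1
2 → none → 0
Sum: 8 + 7 + 6 + 5 + 4 + 2 + 2 + 1 + 0 = 35

35 out-of-order pairs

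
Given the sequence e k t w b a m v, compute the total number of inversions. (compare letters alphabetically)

12

Element-by-element contributions:
e → b, a → 2
k → b, a → 2
t → b, a, m → 3
w → b, a, m, v → 4
b → a → 1
a → none → 0
m → none → 0
v → none → 0
Sum: 2 + 2 + 3 + 4 + 1 + 0 + 0 + 0 = 12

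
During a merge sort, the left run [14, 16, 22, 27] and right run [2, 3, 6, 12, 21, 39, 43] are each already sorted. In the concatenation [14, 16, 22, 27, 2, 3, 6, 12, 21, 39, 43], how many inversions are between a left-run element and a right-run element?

18 split inversions

For each element r of the right run, count left-run elements greater than r:
r = 2: 14, 16, 22, 27 → 4
r = 3: 14, 16, 22, 27 → 4
r = 6: 14, 16, 22, 27 → 4
r = 12: 14, 16, 22, 27 → 4
r = 21: 22, 27 → 2
r = 39: none → 0
r = 43: none → 0
Cross-inversions: 4 + 4 + 4 + 4 + 2 + 0 + 0 = 18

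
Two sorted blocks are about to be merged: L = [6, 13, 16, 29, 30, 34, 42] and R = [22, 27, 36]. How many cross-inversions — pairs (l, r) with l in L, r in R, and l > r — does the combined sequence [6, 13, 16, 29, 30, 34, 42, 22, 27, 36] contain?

Take each right-half value and tally the left-half values above it:
r = 22: 29, 30, 34, 42 → 4
r = 27: 29, 30, 34, 42 → 4
r = 36: 42 → 1
Cross-inversions: 4 + 4 + 1 = 9

9 split inversions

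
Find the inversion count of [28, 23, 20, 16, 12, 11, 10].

Element-by-element contributions:
28 → 23, 20, 16, 12, 11, 10 → 6
23 → 20, 16, 12, 11, 10 → 5
20 → 16, 12, 11, 10 → 4
16 → 12, 11, 10 → 3
12 → 11, 10 → 2
11 → 10 → 1
10 → none → 0
Sum: 6 + 5 + 4 + 3 + 2 + 1 + 0 = 21

21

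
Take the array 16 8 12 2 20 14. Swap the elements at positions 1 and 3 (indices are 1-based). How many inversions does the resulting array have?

6

Positions 1 and 3 hold 16 and 12; after swapping, the array is [12, 8, 16, 2, 20, 14].
For each element, count later entries that are smaller:
12 → 8, 2 → 2
8 → 2 → 1
16 → 2, 14 → 2
2 → none → 0
20 → 14 → 1
14 → none → 0
Sum: 2 + 1 + 2 + 0 + 1 + 0 = 6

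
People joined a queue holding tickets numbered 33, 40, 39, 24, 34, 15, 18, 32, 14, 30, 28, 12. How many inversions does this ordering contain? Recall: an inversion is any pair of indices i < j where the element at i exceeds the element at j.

50

Count, for each position, how many later elements it exceeds:
33: 8
40: 10
39: 9
24: 4
34: 7
15: 2
18: 2
32: 4
14: 1
30: 2
28: 1
12: 0
Sum: 8 + 10 + 9 + 4 + 7 + 2 + 2 + 4 + 1 + 2 + 1 + 0 = 50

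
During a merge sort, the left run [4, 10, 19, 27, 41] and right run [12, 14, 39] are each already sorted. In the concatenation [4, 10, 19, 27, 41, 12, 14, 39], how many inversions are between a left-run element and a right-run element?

Count, for every r in R, how many entries of L exceed r:
r = 12: 19, 27, 41 → 3
r = 14: 19, 27, 41 → 3
r = 39: 41 → 1
Cross-inversions: 3 + 3 + 1 = 7

7 split inversions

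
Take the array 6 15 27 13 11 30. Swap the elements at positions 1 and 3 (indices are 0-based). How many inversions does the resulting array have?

4 inversions

Positions 1 and 3 hold 15 and 13; after swapping, the array is [6, 13, 27, 15, 11, 30].
For each element, count later entries that are smaller:
6 → none → 0
13 → 11 → 1
27 → 15, 11 → 2
15 → 11 → 1
11 → none → 0
30 → none → 0
Sum: 0 + 1 + 2 + 1 + 0 + 0 = 4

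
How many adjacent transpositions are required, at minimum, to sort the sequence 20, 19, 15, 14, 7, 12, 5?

20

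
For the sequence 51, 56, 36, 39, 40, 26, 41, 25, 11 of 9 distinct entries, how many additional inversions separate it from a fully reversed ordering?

8 inversions short

Maximum inversions for 9 distinct elements is C(9, 2) = 9·8/2 = 36.
Current inversions — for each element, count later smaller elements:
51: 7
56: 7
36: 3
39: 3
40: 3
26: 2
41: 2
25: 1
11: 0
Current total: 7 + 7 + 3 + 3 + 3 + 2 + 2 + 1 + 0 = 28
Shortfall: 36 − 28 = 8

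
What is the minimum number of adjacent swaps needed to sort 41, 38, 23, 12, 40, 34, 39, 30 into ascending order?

17 adjacent swaps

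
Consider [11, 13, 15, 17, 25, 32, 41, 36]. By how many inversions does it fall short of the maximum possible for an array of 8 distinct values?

Maximum inversions for 8 distinct elements is C(8, 2) = 8·7/2 = 28.
Current inversions — for each element, count later smaller elements:
11: 0
13: 0
15: 0
17: 0
25: 0
32: 0
41: 1
36: 0
Current total: 0 + 0 + 0 + 0 + 0 + 0 + 1 + 0 = 1
Shortfall: 28 − 1 = 27

27 inversions short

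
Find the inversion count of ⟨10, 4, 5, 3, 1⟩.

9

Sweep left to right; for each value list the smaller values that follow it:
10 → 4, 5, 3, 1 → 4
4 → 3, 1 → 2
5 → 3, 1 → 2
3 → 1 → 1
1 → none → 0
Sum: 4 + 2 + 2 + 1 + 0 = 9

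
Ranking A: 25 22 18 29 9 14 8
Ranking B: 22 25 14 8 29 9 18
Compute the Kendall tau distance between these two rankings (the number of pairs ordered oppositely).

There are 9 discordant pairs.

Assign each item its position (1..7) in the first ordering, then rewrite the second ordering as that position sequence:
positions: 25→1, 22→2, 18→3, 29→4, 9→5, 14→6, 8→7
second ordering as positions: [2, 1, 6, 7, 4, 5, 3]
Discordant pairs = inversions in this position sequence.
2: 1 → 1
1: 0
6: 4, 5, 3 → 3
7: 4, 5, 3 → 3
4: 3 → 1
5: 3 → 1
3: 0
Total: 1 + 0 + 3 + 3 + 1 + 1 + 0 = 9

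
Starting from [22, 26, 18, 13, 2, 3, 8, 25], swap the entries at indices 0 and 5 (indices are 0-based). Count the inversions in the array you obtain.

13 inversions

Positions 0 and 5 hold 22 and 3; after swapping, the array is [3, 26, 18, 13, 2, 22, 8, 25].
Sweep left to right; for each value list the smaller values that follow it:
3: 1
26: 6
18: 3
13: 2
2: 0
22: 1
8: 0
25: 0
Sum: 1 + 6 + 3 + 2 + 0 + 1 + 0 + 0 = 13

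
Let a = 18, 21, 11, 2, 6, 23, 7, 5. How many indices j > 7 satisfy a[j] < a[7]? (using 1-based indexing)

1

The element at index 7 is 7.
Elements after it: 5
Those smaller than 7: 5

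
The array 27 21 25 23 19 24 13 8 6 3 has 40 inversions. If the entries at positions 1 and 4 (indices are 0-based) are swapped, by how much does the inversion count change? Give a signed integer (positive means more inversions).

-1

Positions 1 and 4 hold 21 and 19; after swapping, the array is [27, 19, 25, 23, 21, 24, 13, 8, 6, 3].
Element-by-element contributions:
27: 9
19: 4
25: 7
23: 5
21: 4
24: 4
13: 3
8: 2
6: 1
3: 0
Sum: 9 + 4 + 7 + 5 + 4 + 4 + 3 + 2 + 1 + 0 = 39
Change: 39 − 40 = -1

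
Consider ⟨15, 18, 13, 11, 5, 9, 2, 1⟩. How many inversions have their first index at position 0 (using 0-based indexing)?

The element at index 0 is 15.
Elements after it: 18, 13, 11, 5, 9, 2, 1
Those smaller than 15: 13, 11, 5, 9, 2, 1

6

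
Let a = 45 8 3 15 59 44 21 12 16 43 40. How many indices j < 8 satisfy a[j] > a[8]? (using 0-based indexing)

4

The element at index 8 is 16.
Elements before it: 45, 8, 3, 15, 59, 44, 21, 12
Those larger than 16: 45, 59, 44, 21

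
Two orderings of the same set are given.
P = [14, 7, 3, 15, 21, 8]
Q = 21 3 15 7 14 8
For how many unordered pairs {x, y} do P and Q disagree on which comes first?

Assign each item its position (1..6) in the first ordering, then rewrite the second ordering as that position sequence:
positions: 14→1, 7→2, 3→3, 15→4, 21→5, 8→6
second ordering as positions: [5, 3, 4, 2, 1, 6]
Discordant pairs = inversions in this position sequence.
5: 3, 4, 2, 1 → 4
3: 2, 1 → 2
4: 2, 1 → 2
2: 1 → 1
1: 0
6: 0
Total: 4 + 2 + 2 + 1 + 0 + 0 = 9

9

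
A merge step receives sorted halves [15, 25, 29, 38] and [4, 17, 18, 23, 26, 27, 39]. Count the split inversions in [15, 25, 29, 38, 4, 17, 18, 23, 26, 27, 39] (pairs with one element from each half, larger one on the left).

Count, for every r in R, how many entries of L exceed r:
r = 4: 15, 25, 29, 38 → 4
r = 17: 25, 29, 38 → 3
r = 18: 25, 29, 38 → 3
r = 23: 25, 29, 38 → 3
r = 26: 29, 38 → 2
r = 27: 29, 38 → 2
r = 39: none → 0
Cross-inversions: 4 + 3 + 3 + 3 + 2 + 2 + 0 = 17

17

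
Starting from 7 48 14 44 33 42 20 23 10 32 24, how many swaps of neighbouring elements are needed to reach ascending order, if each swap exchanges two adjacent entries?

The minimum number of adjacent swaps to sort an array equals its inversion count, since every such swap removes exactly one inversion.
Count inversions — for each element, later elements that are smaller:
7: none → 0
48: 14, 44, 33, 42, 20, 23, 10, 32, 24 → 9
14: 10 → 1
44: 33, 42, 20, 23, 10, 32, 24 → 7
33: 20, 23, 10, 32, 24 → 5
42: 20, 23, 10, 32, 24 → 5
20: 10 → 1
23: 10 → 1
10: none → 0
32: 24 → 1
24: none → 0
Total inversions: 0 + 9 + 1 + 7 + 5 + 5 + 1 + 1 + 0 + 1 + 0 = 30

There are 30 adjacent swaps.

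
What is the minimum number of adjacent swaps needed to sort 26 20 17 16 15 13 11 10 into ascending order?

28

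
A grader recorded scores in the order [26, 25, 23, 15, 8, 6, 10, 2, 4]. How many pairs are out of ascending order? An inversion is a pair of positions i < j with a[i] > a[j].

33

Sweep left to right; for each value list the smaller values that follow it:
26 → 25, 23, 15, 8, 6, 10, 2, 4 → 8
25 → 23, 15, 8, 6, 10, 2, 4 → 7
23 → 15, 8, 6, 10, 2, 4 → 6
15 → 8, 6, 10, 2, 4 → 5
8 → 6, 2, 4 → 3
6 → 2, 4 → 2
10 → 2, 4 → 2
2 → none → 0
4 → none → 0
Sum: 8 + 7 + 6 + 5 + 3 + 2 + 2 + 0 + 0 = 33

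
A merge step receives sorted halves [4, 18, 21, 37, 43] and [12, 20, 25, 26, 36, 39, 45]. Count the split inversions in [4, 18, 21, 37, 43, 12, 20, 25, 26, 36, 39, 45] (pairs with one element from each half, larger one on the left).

14 split inversions

For each element r of the right run, count left-run elements greater than r:
r = 12: 18, 21, 37, 43 → 4
r = 20: 21, 37, 43 → 3
r = 25: 37, 43 → 2
r = 26: 37, 43 → 2
r = 36: 37, 43 → 2
r = 39: 43 → 1
r = 45: none → 0
Cross-inversions: 4 + 3 + 2 + 2 + 2 + 1 + 0 = 14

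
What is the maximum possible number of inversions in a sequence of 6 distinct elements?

The maximum occurs when the array is in strictly decreasing order: every one of the C(6, 2) pairs is inverted.
C(6, 2) = 6·5/2 = 15

15 inversions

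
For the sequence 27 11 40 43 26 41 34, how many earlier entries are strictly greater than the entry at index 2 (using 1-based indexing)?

The element at index 2 is 11.
Elements before it: 27
Those larger than 11: 27

1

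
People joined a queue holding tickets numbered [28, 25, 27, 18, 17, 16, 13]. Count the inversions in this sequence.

20 out-of-order pairs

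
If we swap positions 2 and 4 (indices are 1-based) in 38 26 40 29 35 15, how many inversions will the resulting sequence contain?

Inversions: 11

Positions 2 and 4 hold 26 and 29; after swapping, the array is [38, 29, 40, 26, 35, 15].
For each element, count later entries that are smaller:
38: 4
29: 2
40: 3
26: 1
35: 1
15: 0
Sum: 4 + 2 + 3 + 1 + 1 + 0 = 11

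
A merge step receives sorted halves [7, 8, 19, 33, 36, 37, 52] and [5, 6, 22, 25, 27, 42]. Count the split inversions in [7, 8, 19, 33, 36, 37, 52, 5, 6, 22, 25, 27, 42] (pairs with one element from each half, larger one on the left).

Take each right-half value and tally the left-half values above it:
r = 5: 7, 8, 19, 33, 36, 37, 52 → 7
r = 6: 7, 8, 19, 33, 36, 37, 52 → 7
r = 22: 33, 36, 37, 52 → 4
r = 25: 33, 36, 37, 52 → 4
r = 27: 33, 36, 37, 52 → 4
r = 42: 52 → 1
Cross-inversions: 7 + 7 + 4 + 4 + 4 + 1 = 27

27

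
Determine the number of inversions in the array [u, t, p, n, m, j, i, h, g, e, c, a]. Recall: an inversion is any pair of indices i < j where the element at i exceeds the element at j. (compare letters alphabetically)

66

For each element, count later entries that are smaller:
u → t, p, n, m, j, i, h, g, e, c, a → 11
t → p, n, m, j, i, h, g, e, c, a → 10
p → n, m, j, i, h, g, e, c, a → 9
n → m, j, i, h, g, e, c, a → 8
m → j, i, h, g, e, c, a → 7
j → i, h, g, e, c, a → 6
i → h, g, e, c, a → 5
h → g, e, c, a → 4
g → e, c, a → 3
e → c, a → 2
c → a → 1
a → none → 0
Sum: 11 + 10 + 9 + 8 + 7 + 6 + 5 + 4 + 3 + 2 + 1 + 0 = 66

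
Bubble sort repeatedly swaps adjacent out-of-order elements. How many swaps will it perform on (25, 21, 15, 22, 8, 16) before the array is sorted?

11

Each adjacent swap fixes exactly one inversion, so the minimum swap count equals the number of inversions.
Count inversions — for each element, later elements that are smaller:
25: 21, 15, 22, 8, 16 → 5
21: 15, 8, 16 → 3
15: 8 → 1
22: 8, 16 → 2
8: none → 0
16: none → 0
Total inversions: 5 + 3 + 1 + 2 + 0 + 0 = 11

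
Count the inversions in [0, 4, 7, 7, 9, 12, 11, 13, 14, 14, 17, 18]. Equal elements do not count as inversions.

Sweep left to right; for each value list the smaller values that follow it:
0: 0
4: 0
7: 0
7: 0
9: 0
12: 1
11: 0
13: 0
14: 0
14: 0
17: 0
18: 0
Sum: 0 + 0 + 0 + 0 + 0 + 1 + 0 + 0 + 0 + 0 + 0 + 0 = 1

1 out-of-order pair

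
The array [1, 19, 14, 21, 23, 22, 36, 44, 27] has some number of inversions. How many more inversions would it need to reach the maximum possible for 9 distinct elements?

32 inversions short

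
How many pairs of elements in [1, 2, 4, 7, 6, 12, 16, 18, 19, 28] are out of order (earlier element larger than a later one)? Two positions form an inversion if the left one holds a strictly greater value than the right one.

1 inversion

For each element, count later entries that are smaller:
1: 0
2: 0
4: 0
7: 1
6: 0
12: 0
16: 0
18: 0
19: 0
28: 0
Sum: 0 + 0 + 0 + 1 + 0 + 0 + 0 + 0 + 0 + 0 = 1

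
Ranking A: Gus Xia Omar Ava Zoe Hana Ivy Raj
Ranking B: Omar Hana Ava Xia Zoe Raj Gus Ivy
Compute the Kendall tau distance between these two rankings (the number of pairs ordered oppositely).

12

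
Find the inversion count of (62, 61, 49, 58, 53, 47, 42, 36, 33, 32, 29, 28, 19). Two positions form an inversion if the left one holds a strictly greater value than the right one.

76

For each element, count later entries that are smaller:
62 → 61, 49, 58, 53, 47, 42, 36, 33, 32, 29, 28, 19 → 12
61 → 49, 58, 53, 47, 42, 36, 33, 32, 29, 28, 19 → 11
49 → 47, 42, 36, 33, 32, 29, 28, 19 → 8
58 → 53, 47, 42, 36, 33, 32, 29, 28, 19 → 9
53 → 47, 42, 36, 33, 32, 29, 28, 19 → 8
47 → 42, 36, 33, 32, 29, 28, 19 → 7
42 → 36, 33, 32, 29, 28, 19 → 6
36 → 33, 32, 29, 28, 19 → 5
33 → 32, 29, 28, 19 → 4
32 → 29, 28, 19 → 3
29 → 28, 19 → 2
28 → 19 → 1
19 → none → 0
Sum: 12 + 11 + 8 + 9 + 8 + 7 + 6 + 5 + 4 + 3 + 2 + 1 + 0 = 76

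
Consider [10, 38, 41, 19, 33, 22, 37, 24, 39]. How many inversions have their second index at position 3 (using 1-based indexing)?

0

The element at index 3 is 41.
Elements before it: 10, 38
None of them are larger than 41.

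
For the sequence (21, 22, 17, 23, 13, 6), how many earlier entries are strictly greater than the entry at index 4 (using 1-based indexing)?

The element at index 4 is 23.
Elements before it: 21, 22, 17
None of them are larger than 23.

0 such elements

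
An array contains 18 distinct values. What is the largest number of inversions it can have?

A reversed (strictly descending) arrangement makes every pair an inversion, giving C(18, 2) inversions.
C(18, 2) = 18·17/2 = 153

153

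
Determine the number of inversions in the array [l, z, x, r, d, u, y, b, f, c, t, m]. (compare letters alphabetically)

41

Count, for each position, how many later elements it exceeds:
l: 4
z: 10
x: 8
r: 5
d: 2
u: 5
y: 5
b: 0
f: 1
c: 0
t: 1
m: 0
Sum: 4 + 10 + 8 + 5 + 2 + 5 + 5 + 0 + 1 + 0 + 1 + 0 = 41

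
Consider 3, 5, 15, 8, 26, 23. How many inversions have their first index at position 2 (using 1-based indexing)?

0 such elements

The element at index 2 is 5.
Elements after it: 15, 8, 26, 23
None of them are smaller than 5.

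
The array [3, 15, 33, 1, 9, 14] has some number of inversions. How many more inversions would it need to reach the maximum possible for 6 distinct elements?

8 inversions short

Maximum inversions for 6 distinct elements is C(6, 2) = 6·5/2 = 15.
Current inversions — for each element, count later smaller elements:
3: 1
15: 3
33: 3
1: 0
9: 0
14: 0
Current total: 1 + 3 + 3 + 0 + 0 + 0 = 7
Shortfall: 15 − 7 = 8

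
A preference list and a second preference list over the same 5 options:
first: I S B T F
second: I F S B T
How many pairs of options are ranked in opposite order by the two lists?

3

Assign each item its position (1..5) in the first ordering, then rewrite the second ordering as that position sequence:
positions: I→1, S→2, B→3, T→4, F→5
second ordering as positions: [1, 5, 2, 3, 4]
Discordant pairs = inversions in this position sequence.
1: 0
5: 2, 3, 4 → 3
2: 0
3: 0
4: 0
Total: 0 + 3 + 0 + 0 + 0 = 3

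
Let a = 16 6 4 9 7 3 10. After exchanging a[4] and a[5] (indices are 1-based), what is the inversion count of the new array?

Inversions: 11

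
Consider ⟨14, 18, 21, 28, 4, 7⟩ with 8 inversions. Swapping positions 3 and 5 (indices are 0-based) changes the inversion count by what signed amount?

-1

Positions 3 and 5 hold 28 and 7; after swapping, the array is [14, 18, 21, 7, 4, 28].
Element-by-element contributions:
14: 2
18: 2
21: 2
7: 1
4: 0
28: 0
Sum: 2 + 2 + 2 + 1 + 0 + 0 = 7
Change: 7 − 8 = -1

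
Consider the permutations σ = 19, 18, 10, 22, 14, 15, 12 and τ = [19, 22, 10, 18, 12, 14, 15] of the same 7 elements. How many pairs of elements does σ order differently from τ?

Assign each item its position (1..7) in the first ordering, then rewrite the second ordering as that position sequence:
positions: 19→1, 18→2, 10→3, 22→4, 14→5, 15→6, 12→7
second ordering as positions: [1, 4, 3, 2, 7, 5, 6]
Discordant pairs = inversions in this position sequence.
1: 0
4: 3, 2 → 2
3: 2 → 1
2: 0
7: 5, 6 → 2
5: 0
6: 0
Total: 0 + 2 + 1 + 0 + 2 + 0 + 0 = 5

5 discordant pairs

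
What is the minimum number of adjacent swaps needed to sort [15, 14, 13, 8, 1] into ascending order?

10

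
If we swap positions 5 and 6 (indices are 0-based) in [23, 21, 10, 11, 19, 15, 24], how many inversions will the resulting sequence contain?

11

Positions 5 and 6 hold 15 and 24; after swapping, the array is [23, 21, 10, 11, 19, 24, 15].
Sweep left to right; for each value list the smaller values that follow it:
23 → 21, 10, 11, 19, 15 → 5
21 → 10, 11, 19, 15 → 4
10 → none → 0
11 → none → 0
19 → 15 → 1
24 → 15 → 1
15 → none → 0
Sum: 5 + 4 + 0 + 0 + 1 + 1 + 0 = 11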